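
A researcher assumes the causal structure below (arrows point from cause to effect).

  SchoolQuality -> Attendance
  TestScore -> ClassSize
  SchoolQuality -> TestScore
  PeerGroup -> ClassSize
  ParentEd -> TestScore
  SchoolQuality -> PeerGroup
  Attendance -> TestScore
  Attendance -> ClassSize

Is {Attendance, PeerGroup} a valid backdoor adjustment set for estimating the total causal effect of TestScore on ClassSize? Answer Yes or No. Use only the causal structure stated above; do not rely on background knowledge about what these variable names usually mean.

Yes

Backdoor paths from TestScore to ClassSize (paths whose first edge points into TestScore):
  P1: TestScore <- SchoolQuality -> PeerGroup -> ClassSize
  P2: TestScore <- SchoolQuality -> Attendance -> ClassSize
  P3: TestScore <- Attendance <- SchoolQuality -> PeerGroup -> ClassSize
  P4: TestScore <- Attendance -> ClassSize
Condition 1 (no descendant of TestScore in the set): holds — descendants of TestScore are {ClassSize}; none are in {Attendance, PeerGroup}.
Condition 2 (every backdoor path blocked by {Attendance, PeerGroup}):
  P1: blocked at chain node PeerGroup ∈ conditioning set.
  P2: blocked at chain node Attendance ∈ conditioning set.
  P3: blocked at chain node Attendance ∈ conditioning set.
  P4: blocked at fork node Attendance ∈ conditioning set.
{Attendance, PeerGroup} satisfies the backdoor criterion.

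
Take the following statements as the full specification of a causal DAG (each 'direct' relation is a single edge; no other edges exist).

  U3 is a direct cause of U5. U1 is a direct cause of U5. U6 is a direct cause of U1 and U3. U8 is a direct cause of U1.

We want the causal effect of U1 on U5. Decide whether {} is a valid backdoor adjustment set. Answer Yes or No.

Backdoor paths from U1 to U5 (paths whose first edge points into U1):
  P1: U1 <- U6 -> U3 -> U5
Condition 1 (no descendant of U1 in the set): holds — descendants of U1 are {U5}; none are in {}.
Condition 2 (every backdoor path blocked by {}):
  P1: open — no interior node is in the conditioning set.
{} does not satisfy the backdoor criterion.

No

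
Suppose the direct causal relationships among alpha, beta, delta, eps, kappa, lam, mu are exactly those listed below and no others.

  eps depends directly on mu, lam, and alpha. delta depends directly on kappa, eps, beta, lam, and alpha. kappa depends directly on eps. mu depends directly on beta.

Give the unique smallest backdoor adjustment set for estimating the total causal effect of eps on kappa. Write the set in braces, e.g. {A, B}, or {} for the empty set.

{}

Variables eligible for adjustment (non-descendants of eps, excluding eps and kappa): {alpha, beta, lam, mu}.
Backdoor paths from eps to kappa:
  P1: eps <- mu <- beta -> delta <- kappa
  P2: eps <- alpha -> delta <- kappa
  P3: eps <- lam -> delta <- kappa
Each backdoor path contains an unconditioned collider, so every path is already blocked with the empty conditioning set:
  P1: blocked at collider delta (neither it nor any descendant is in the conditioning set).
  P2: blocked at collider delta (neither it nor any descendant is in the conditioning set).
  P3: blocked at collider delta (neither it nor any descendant is in the conditioning set).
The empty set is therefore the unique smallest valid set.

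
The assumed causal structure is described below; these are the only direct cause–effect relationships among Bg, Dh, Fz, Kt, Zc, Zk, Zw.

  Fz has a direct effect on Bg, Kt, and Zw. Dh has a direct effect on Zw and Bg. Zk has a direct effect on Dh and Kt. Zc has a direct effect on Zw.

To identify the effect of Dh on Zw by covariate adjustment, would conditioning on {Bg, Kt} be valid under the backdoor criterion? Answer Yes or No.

Backdoor paths from Dh to Zw (paths whose first edge points into Dh):
  P1: Dh <- Zk -> Kt <- Fz -> Zw
Condition 1 (no descendant of Dh in the set): FAILS — Bg is a descendant of Dh.
Condition 2 (every backdoor path blocked by {Bg, Kt}):
  P1: open — collider(s) Kt are conditioned on (or have a conditioned descendant) and no non-collider on the path is in the set.
{Bg, Kt} does not satisfy the backdoor criterion.

No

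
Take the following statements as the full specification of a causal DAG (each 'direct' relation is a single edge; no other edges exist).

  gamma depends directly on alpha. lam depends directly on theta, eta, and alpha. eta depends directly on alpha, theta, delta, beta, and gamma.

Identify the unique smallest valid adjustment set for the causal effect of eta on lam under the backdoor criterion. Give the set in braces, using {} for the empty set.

{alpha, theta}

Variables eligible for adjustment (non-descendants of eta, excluding eta and lam): {alpha, beta, delta, gamma, theta}.
Backdoor paths from eta to lam:
  P1: eta <- theta -> lam
  P2: eta <- alpha -> lam
  P3: eta <- gamma <- alpha -> lam
The empty set is not sufficient: P1 (eta <- theta -> lam) has no collider blocking it and no conditioned non-collider, so it is open.
Try {alpha, theta}:
  P1: blocked at fork node theta ∈ conditioning set.
  P2: blocked at fork node alpha ∈ conditioning set.
  P3: blocked at fork node alpha ∈ conditioning set.
{alpha, theta} contains no descendant of eta and blocks every backdoor path.
Every element of {alpha, theta} is needed (dropping alpha leaves P2 open; dropping theta leaves P1 open), so no proper subset is valid.
Among all size-2 subsets of the eligible variables, only {alpha, theta} blocks every backdoor path, so it is the unique smallest valid adjustment set.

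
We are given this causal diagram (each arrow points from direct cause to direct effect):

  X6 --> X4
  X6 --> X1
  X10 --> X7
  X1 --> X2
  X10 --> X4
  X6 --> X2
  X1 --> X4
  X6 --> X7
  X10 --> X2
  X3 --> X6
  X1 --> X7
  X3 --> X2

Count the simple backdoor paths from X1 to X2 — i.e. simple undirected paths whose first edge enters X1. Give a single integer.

A backdoor path from X1 to X2 is any simple undirected path whose first edge points into X1 (i.e. leaves X1 via a parent).
Parents of X1: {X6}.
Enumerating:
  P1: X1 <- X6 <- X3 -> X2
  P2: X1 <- X6 -> X7 <- X10 -> X2
  P3: X1 <- X6 -> X4 <- X10 -> X2
  P4: X1 <- X6 -> X2
That exhausts the simple backdoor paths. Count: 4.

4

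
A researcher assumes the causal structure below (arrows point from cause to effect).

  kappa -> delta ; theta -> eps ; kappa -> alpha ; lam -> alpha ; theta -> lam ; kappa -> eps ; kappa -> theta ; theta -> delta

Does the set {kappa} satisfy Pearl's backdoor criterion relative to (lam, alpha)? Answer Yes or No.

Backdoor paths from lam to alpha (paths whose first edge points into lam):
  P1: lam <- theta <- kappa -> alpha
  P2: lam <- theta -> delta <- kappa -> alpha
  P3: lam <- theta -> eps <- kappa -> alpha
Condition 1 (no descendant of lam in the set): holds — descendants of lam are {alpha}; none are in {kappa}.
Condition 2 (every backdoor path blocked by {kappa}):
  P1: blocked at fork node kappa ∈ conditioning set.
  P2: blocked at collider delta (neither it nor any descendant is in the conditioning set).
  P3: blocked at collider eps (neither it nor any descendant is in the conditioning set).
{kappa} satisfies the backdoor criterion.

Yes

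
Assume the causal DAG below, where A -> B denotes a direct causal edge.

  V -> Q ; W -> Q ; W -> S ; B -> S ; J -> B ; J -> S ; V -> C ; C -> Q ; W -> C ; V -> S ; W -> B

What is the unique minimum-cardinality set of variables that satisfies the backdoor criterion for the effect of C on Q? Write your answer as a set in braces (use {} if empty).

{V, W}

Variables eligible for adjustment (non-descendants of C, excluding C and Q): {B, J, S, V, W}.
Backdoor paths from C to Q:
  P1: C <- W -> B <- J -> S <- V -> Q
  P2: C <- W -> B -> S <- V -> Q
  P3: C <- W -> Q
  P4: C <- W -> S <- V -> Q
  P5: C <- V -> Q
  P6: C <- V -> S <- W -> Q
  P7: C <- V -> S <- J -> B <- W -> Q
  P8: C <- V -> S <- B <- W -> Q
The empty set is not sufficient: P3 (C <- W -> Q) has no collider blocking it and no conditioned non-collider, so it is open.
Try {V, W}:
  P1: blocked at fork node W ∈ conditioning set.
  P2: blocked at fork node W ∈ conditioning set.
  P3: blocked at fork node W ∈ conditioning set.
  P4: blocked at fork node W ∈ conditioning set.
  P5: blocked at fork node V ∈ conditioning set.
  P6: blocked at fork node V ∈ conditioning set.
  P7: blocked at fork node V ∈ conditioning set.
  P8: blocked at fork node V ∈ conditioning set.
{V, W} contains no descendant of C and blocks every backdoor path.
Every element of {V, W} is needed (dropping V leaves P5 open; dropping W leaves P3 open), so no proper subset is valid.
Among all size-2 subsets of the eligible variables, only {V, W} blocks every backdoor path, so it is the unique smallest valid adjustment set.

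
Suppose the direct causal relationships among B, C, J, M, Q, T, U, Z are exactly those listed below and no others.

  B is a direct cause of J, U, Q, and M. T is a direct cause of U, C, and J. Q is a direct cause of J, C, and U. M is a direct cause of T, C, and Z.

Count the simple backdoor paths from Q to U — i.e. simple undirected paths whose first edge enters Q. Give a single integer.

A backdoor path from Q to U is any simple undirected path whose first edge points into Q (i.e. leaves Q via a parent).
Parents of Q: {B}.
Enumerating:
  P1: Q <- B -> M -> T -> U
  P2: Q <- B -> M -> C <- T -> U
  P3: Q <- B -> J <- T -> U
  P4: Q <- B -> U
That exhausts the simple backdoor paths. Count: 4.

4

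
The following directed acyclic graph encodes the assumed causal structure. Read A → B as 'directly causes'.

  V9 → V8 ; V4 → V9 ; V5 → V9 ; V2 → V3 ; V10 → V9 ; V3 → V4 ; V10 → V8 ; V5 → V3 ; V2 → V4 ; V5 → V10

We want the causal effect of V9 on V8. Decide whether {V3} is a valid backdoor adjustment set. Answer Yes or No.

Backdoor paths from V9 to V8 (paths whose first edge points into V9):
  P1: V9 <- V5 -> V10 -> V8
  P2: V9 <- V10 -> V8
  P3: V9 <- V4 <- V2 -> V3 <- V5 -> V10 -> V8
  P4: V9 <- V4 <- V3 <- V5 -> V10 -> V8
Condition 1 (no descendant of V9 in the set): holds — descendants of V9 are {V8}; none are in {V3}.
Condition 2 (every backdoor path blocked by {V3}):
  P1: open — no interior node is in the conditioning set.
  P2: open — no interior node is in the conditioning set.
  P3: open — collider(s) V3 are conditioned on (or have a conditioned descendant) and no non-collider on the path is in the set.
  P4: blocked at chain node V3 ∈ conditioning set.
{V3} does not satisfy the backdoor criterion.

No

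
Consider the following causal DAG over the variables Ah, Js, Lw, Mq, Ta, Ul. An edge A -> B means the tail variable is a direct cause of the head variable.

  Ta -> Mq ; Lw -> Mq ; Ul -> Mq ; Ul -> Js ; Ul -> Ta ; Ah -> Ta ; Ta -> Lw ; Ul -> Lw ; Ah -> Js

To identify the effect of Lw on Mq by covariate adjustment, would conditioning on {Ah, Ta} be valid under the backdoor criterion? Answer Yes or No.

No

Backdoor paths from Lw to Mq (paths whose first edge points into Lw):
  P1: Lw <- Ul -> Ta -> Mq
  P2: Lw <- Ul -> Js <- Ah -> Ta -> Mq
  P3: Lw <- Ul -> Mq
  P4: Lw <- Ta <- Ah -> Js <- Ul -> Mq
  P5: Lw <- Ta <- Ul -> Mq
  P6: Lw <- Ta -> Mq
Condition 1 (no descendant of Lw in the set): holds — descendants of Lw are {Mq}; none are in {Ah, Ta}.
Condition 2 (every backdoor path blocked by {Ah, Ta}):
  P1: blocked at chain node Ta ∈ conditioning set.
  P2: blocked at collider Js (neither it nor any descendant is in the conditioning set).
  P3: open — no interior node is in the conditioning set.
  P4: blocked at chain node Ta ∈ conditioning set.
  P5: blocked at chain node Ta ∈ conditioning set.
  P6: blocked at fork node Ta ∈ conditioning set.
{Ah, Ta} does not satisfy the backdoor criterion.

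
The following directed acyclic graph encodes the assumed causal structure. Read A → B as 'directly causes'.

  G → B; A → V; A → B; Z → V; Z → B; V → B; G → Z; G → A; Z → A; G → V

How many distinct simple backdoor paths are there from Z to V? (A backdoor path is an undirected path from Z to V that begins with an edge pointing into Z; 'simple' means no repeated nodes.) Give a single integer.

A backdoor path from Z to V is any simple undirected path whose first edge points into Z (i.e. leaves Z via a parent).
Parents of Z: {G}.
Enumerating:
  P1: Z <- G -> A -> V
  P2: Z <- G -> A -> B <- V
  P3: Z <- G -> V
  P4: Z <- G -> B <- A -> V
  P5: Z <- G -> B <- V
That exhausts the simple backdoor paths. Count: 5.

5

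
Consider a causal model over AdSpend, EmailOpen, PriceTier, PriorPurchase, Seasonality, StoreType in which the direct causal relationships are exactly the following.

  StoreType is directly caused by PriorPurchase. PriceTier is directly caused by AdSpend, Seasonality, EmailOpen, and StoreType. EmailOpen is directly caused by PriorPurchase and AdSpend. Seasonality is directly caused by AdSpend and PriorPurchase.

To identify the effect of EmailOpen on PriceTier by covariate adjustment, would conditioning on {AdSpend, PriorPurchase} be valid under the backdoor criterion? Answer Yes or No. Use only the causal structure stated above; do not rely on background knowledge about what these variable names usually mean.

Backdoor paths from EmailOpen to PriceTier (paths whose first edge points into EmailOpen):
  P1: EmailOpen <- AdSpend -> Seasonality <- PriorPurchase -> StoreType -> PriceTier
  P2: EmailOpen <- AdSpend -> Seasonality -> PriceTier
  P3: EmailOpen <- AdSpend -> PriceTier
  P4: EmailOpen <- PriorPurchase -> StoreType -> PriceTier
  P5: EmailOpen <- PriorPurchase -> Seasonality <- AdSpend -> PriceTier
  P6: EmailOpen <- PriorPurchase -> Seasonality -> PriceTier
Condition 1 (no descendant of EmailOpen in the set): holds — descendants of EmailOpen are {PriceTier}; none are in {AdSpend, PriorPurchase}.
Condition 2 (every backdoor path blocked by {AdSpend, PriorPurchase}):
  P1: blocked at fork node AdSpend ∈ conditioning set.
  P2: blocked at fork node AdSpend ∈ conditioning set.
  P3: blocked at fork node AdSpend ∈ conditioning set.
  P4: blocked at fork node PriorPurchase ∈ conditioning set.
  P5: blocked at fork node PriorPurchase ∈ conditioning set.
  P6: blocked at fork node PriorPurchase ∈ conditioning set.
{AdSpend, PriorPurchase} satisfies the backdoor criterion.

Yes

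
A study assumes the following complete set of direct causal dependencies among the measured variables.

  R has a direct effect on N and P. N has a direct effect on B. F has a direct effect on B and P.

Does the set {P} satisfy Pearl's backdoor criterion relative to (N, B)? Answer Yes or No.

Backdoor paths from N to B (paths whose first edge points into N):
  P1: N <- R -> P <- F -> B
Condition 1 (no descendant of N in the set): holds — descendants of N are {B}; none are in {P}.
Condition 2 (every backdoor path blocked by {P}):
  P1: open — collider(s) P are conditioned on (or have a conditioned descendant) and no non-collider on the path is in the set.
{P} does not satisfy the backdoor criterion.

No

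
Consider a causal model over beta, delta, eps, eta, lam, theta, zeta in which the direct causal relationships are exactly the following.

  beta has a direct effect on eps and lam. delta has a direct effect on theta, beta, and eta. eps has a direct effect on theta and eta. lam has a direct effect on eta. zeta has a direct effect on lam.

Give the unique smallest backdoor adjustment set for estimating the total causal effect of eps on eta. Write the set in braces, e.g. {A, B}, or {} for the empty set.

Variables eligible for adjustment (non-descendants of eps, excluding eps and eta): {beta, delta, lam, zeta}.
Backdoor paths from eps to eta:
  P1: eps <- beta <- delta -> eta
  P2: eps <- beta -> lam -> eta
The empty set is not sufficient: P1 (eps <- beta <- delta -> eta) has no collider blocking it and no conditioned non-collider, so it is open.
Try {beta}:
  P1: blocked at chain node beta ∈ conditioning set.
  P2: blocked at fork node beta ∈ conditioning set.
{beta} contains no descendant of eps and blocks every backdoor path.
No other singleton works — e.g. {zeta} leaves P1 open — so {beta} is the unique smallest valid adjustment set.

{beta}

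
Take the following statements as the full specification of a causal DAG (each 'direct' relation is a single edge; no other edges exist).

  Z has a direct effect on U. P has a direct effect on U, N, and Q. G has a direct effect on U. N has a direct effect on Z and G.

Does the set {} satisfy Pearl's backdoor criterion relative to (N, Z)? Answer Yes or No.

Yes

Backdoor paths from N to Z (paths whose first edge points into N):
  P1: N <- P -> U <- Z
Condition 1 (no descendant of N in the set): holds — descendants of N are {G, U, Z}; none are in {}.
Condition 2 (every backdoor path blocked by {}):
  P1: blocked at collider U (neither it nor any descendant is in the conditioning set).
{} satisfies the backdoor criterion.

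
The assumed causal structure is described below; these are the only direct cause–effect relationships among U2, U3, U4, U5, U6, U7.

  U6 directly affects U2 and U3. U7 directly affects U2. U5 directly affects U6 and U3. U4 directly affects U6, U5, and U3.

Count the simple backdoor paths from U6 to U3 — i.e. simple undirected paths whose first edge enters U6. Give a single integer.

A backdoor path from U6 to U3 is any simple undirected path whose first edge points into U6 (i.e. leaves U6 via a parent).
Parents of U6: {U4, U5}.
Enumerating:
  P1: U6 <- U4 -> U5 -> U3
  P2: U6 <- U4 -> U3
  P3: U6 <- U5 <- U4 -> U3
  P4: U6 <- U5 -> U3
That exhausts the simple backdoor paths. Count: 4.

4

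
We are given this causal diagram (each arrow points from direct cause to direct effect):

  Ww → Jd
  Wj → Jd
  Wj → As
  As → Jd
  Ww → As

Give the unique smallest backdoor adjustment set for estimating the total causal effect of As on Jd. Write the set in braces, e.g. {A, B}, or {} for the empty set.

Variables eligible for adjustment (non-descendants of As, excluding As and Jd): {Wj, Ww}.
Backdoor paths from As to Jd:
  P1: As <- Wj -> Jd
  P2: As <- Ww -> Jd
The empty set is not sufficient: P1 (As <- Wj -> Jd) has no collider blocking it and no conditioned non-collider, so it is open.
Try {Wj, Ww}:
  P1: blocked at fork node Wj ∈ conditioning set.
  P2: blocked at fork node Ww ∈ conditioning set.
{Wj, Ww} contains no descendant of As and blocks every backdoor path.
Every element of {Wj, Ww} is needed (dropping Wj leaves P1 open; dropping Ww leaves P2 open), so no proper subset is valid.
Among all size-2 subsets of the eligible variables, only {Wj, Ww} blocks every backdoor path, so it is the unique smallest valid adjustment set.

{Wj, Ww}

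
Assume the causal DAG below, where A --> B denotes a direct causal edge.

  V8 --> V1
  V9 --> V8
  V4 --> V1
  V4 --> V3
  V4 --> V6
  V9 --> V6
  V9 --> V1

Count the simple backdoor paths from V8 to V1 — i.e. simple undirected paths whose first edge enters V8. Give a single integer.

A backdoor path from V8 to V1 is any simple undirected path whose first edge points into V8 (i.e. leaves V8 via a parent).
Parents of V8: {V9}.
Enumerating:
  P1: V8 <- V9 -> V6 <- V4 -> V1
  P2: V8 <- V9 -> V1
That exhausts the simple backdoor paths. Count: 2.

2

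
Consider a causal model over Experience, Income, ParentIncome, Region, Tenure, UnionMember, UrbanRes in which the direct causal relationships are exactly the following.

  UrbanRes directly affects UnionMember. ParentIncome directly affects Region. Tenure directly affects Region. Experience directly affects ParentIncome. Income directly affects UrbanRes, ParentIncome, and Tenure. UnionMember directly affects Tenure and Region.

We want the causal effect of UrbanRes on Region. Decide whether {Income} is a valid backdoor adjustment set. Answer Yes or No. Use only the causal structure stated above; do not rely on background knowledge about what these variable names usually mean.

Backdoor paths from UrbanRes to Region (paths whose first edge points into UrbanRes):
  P1: UrbanRes <- Income -> Tenure <- UnionMember -> Region
  P2: UrbanRes <- Income -> Tenure -> Region
  P3: UrbanRes <- Income -> ParentIncome -> Region
Condition 1 (no descendant of UrbanRes in the set): holds — descendants of UrbanRes are {Region, Tenure, UnionMember}; none are in {Income}.
Condition 2 (every backdoor path blocked by {Income}):
  P1: blocked at fork node Income ∈ conditioning set.
  P2: blocked at fork node Income ∈ conditioning set.
  P3: blocked at fork node Income ∈ conditioning set.
{Income} satisfies the backdoor criterion.

Yes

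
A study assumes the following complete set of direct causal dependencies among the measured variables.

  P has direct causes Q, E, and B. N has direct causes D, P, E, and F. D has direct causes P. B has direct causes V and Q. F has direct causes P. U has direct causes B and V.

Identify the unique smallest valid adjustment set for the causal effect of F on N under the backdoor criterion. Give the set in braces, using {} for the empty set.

Variables eligible for adjustment (non-descendants of F, excluding F and N): {B, D, E, P, Q, U, V}.
Backdoor paths from F to N:
  P1: F <- P <- E -> N
  P2: F <- P -> D -> N
  P3: F <- P -> N
The empty set is not sufficient: P1 (F <- P <- E -> N) has no collider blocking it and no conditioned non-collider, so it is open.
Try {P}:
  P1: blocked at chain node P ∈ conditioning set.
  P2: blocked at fork node P ∈ conditioning set.
  P3: blocked at fork node P ∈ conditioning set.
{P} contains no descendant of F and blocks every backdoor path.
No other singleton works — e.g. {E} leaves P2 open — so {P} is the unique smallest valid adjustment set.

{P}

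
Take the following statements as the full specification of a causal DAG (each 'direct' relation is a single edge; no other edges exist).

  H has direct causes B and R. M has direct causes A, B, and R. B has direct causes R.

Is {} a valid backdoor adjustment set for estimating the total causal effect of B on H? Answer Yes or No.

No

Backdoor paths from B to H (paths whose first edge points into B):
  P1: B <- R -> H
Condition 1 (no descendant of B in the set): holds — descendants of B are {H, M}; none are in {}.
Condition 2 (every backdoor path blocked by {}):
  P1: open — no interior node is in the conditioning set.
{} does not satisfy the backdoor criterion.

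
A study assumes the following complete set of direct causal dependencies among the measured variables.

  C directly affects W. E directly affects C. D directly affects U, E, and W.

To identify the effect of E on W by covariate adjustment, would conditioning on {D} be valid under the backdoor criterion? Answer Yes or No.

Backdoor paths from E to W (paths whose first edge points into E):
  P1: E <- D -> W
Condition 1 (no descendant of E in the set): holds — descendants of E are {C, W}; none are in {D}.
Condition 2 (every backdoor path blocked by {D}):
  P1: blocked at fork node D ∈ conditioning set.
{D} satisfies the backdoor criterion.

Yes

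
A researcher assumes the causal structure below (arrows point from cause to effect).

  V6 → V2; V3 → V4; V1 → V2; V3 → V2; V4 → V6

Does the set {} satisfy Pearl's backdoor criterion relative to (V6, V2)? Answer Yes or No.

No

Backdoor paths from V6 to V2 (paths whose first edge points into V6):
  P1: V6 <- V4 <- V3 -> V2
Condition 1 (no descendant of V6 in the set): holds — descendants of V6 are {V2}; none are in {}.
Condition 2 (every backdoor path blocked by {}):
  P1: open — no interior node is in the conditioning set.
{} does not satisfy the backdoor criterion.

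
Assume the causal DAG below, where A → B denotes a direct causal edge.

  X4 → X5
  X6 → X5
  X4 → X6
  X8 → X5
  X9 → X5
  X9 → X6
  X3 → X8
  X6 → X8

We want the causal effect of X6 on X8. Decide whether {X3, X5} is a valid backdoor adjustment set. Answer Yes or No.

No

Backdoor paths from X6 to X8 (paths whose first edge points into X6):
  P1: X6 <- X9 -> X5 <- X8
  P2: X6 <- X4 -> X5 <- X8
Condition 1 (no descendant of X6 in the set): FAILS — X5 is a descendant of X6.
Condition 2 (every backdoor path blocked by {X3, X5}):
  P1: open — collider(s) X5 are conditioned on (or have a conditioned descendant) and no non-collider on the path is in the set.
  P2: open — collider(s) X5 are conditioned on (or have a conditioned descendant) and no non-collider on the path is in the set.
{X3, X5} does not satisfy the backdoor criterion.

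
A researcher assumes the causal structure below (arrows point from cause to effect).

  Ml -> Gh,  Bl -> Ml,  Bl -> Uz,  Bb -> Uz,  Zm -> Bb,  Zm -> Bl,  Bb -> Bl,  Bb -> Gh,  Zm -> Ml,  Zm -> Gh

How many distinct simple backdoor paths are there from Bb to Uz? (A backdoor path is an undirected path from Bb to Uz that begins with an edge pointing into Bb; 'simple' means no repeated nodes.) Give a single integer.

3

A backdoor path from Bb to Uz is any simple undirected path whose first edge points into Bb (i.e. leaves Bb via a parent).
Parents of Bb: {Zm}.
Enumerating:
  P1: Bb <- Zm -> Bl -> Uz
  P2: Bb <- Zm -> Ml <- Bl -> Uz
  P3: Bb <- Zm -> Gh <- Ml <- Bl -> Uz
That exhausts the simple backdoor paths. Count: 3.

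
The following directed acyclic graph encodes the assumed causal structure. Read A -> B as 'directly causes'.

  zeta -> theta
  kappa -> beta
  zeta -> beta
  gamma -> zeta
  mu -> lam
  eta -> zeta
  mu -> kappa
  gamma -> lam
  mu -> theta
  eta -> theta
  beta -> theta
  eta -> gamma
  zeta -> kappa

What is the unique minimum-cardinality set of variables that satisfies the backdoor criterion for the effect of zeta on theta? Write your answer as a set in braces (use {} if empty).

{eta}

Variables eligible for adjustment (non-descendants of zeta, excluding zeta and theta): {eta, gamma, lam, mu}.
Backdoor paths from zeta to theta:
  P1: zeta <- eta -> gamma -> lam <- mu -> kappa -> beta -> theta
  P2: zeta <- eta -> gamma -> lam <- mu -> theta
  P3: zeta <- eta -> theta
  P4: zeta <- gamma <- eta -> theta
  P5: zeta <- gamma -> lam <- mu -> kappa -> beta -> theta
  P6: zeta <- gamma -> lam <- mu -> theta
The empty set is not sufficient: P3 (zeta <- eta -> theta) has no collider blocking it and no conditioned non-collider, so it is open.
Try {eta}:
  P1: blocked at fork node eta ∈ conditioning set.
  P2: blocked at fork node eta ∈ conditioning set.
  P3: blocked at fork node eta ∈ conditioning set.
  P4: blocked at fork node eta ∈ conditioning set.
  P5: blocked at collider lam (neither it nor any descendant is in the conditioning set).
  P6: blocked at collider lam (neither it nor any descendant is in the conditioning set).
{eta} contains no descendant of zeta and blocks every backdoor path.
No other singleton works — e.g. {mu} leaves P3 open — so {eta} is the unique smallest valid adjustment set.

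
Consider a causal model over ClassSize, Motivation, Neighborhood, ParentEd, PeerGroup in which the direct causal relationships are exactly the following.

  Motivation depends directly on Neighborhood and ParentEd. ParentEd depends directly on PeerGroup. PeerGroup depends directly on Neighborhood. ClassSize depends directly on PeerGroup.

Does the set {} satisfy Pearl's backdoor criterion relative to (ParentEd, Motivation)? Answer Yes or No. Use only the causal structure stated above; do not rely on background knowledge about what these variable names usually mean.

Backdoor paths from ParentEd to Motivation (paths whose first edge points into ParentEd):
  P1: ParentEd <- PeerGroup <- Neighborhood -> Motivation
Condition 1 (no descendant of ParentEd in the set): holds — descendants of ParentEd are {Motivation}; none are in {}.
Condition 2 (every backdoor path blocked by {}):
  P1: open — no interior node is in the conditioning set.
{} does not satisfy the backdoor criterion.

No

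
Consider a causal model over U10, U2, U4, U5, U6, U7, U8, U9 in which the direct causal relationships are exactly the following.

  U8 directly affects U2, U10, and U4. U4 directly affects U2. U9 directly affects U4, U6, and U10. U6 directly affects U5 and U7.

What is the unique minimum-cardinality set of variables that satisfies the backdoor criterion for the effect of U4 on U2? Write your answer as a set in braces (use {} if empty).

{U8}

Variables eligible for adjustment (non-descendants of U4, excluding U4 and U2): {U10, U5, U6, U7, U8, U9}.
Backdoor paths from U4 to U2:
  P1: U4 <- U9 -> U10 <- U8 -> U2
  P2: U4 <- U8 -> U2
The empty set is not sufficient: P2 (U4 <- U8 -> U2) has no collider blocking it and no conditioned non-collider, so it is open.
Try {U8}:
  P1: blocked at collider U10 (neither it nor any descendant is in the conditioning set).
  P2: blocked at fork node U8 ∈ conditioning set.
{U8} contains no descendant of U4 and blocks every backdoor path.
No other singleton works — e.g. {U9} leaves P2 open — so {U8} is the unique smallest valid adjustment set.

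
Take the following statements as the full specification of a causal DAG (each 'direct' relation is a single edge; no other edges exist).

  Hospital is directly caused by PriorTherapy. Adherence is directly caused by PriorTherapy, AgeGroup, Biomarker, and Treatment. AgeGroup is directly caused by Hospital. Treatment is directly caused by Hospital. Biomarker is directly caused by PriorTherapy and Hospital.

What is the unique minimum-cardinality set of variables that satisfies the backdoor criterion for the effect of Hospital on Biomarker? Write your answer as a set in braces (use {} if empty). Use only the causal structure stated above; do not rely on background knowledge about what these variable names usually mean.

Variables eligible for adjustment (non-descendants of Hospital, excluding Hospital and Biomarker): {PriorTherapy}.
Backdoor paths from Hospital to Biomarker:
  P1: Hospital <- PriorTherapy -> Biomarker
  P2: Hospital <- PriorTherapy -> Adherence <- Biomarker
The empty set is not sufficient: P1 (Hospital <- PriorTherapy -> Biomarker) has no collider blocking it and no conditioned non-collider, so it is open.
Try {PriorTherapy}:
  P1: blocked at fork node PriorTherapy ∈ conditioning set.
  P2: blocked at fork node PriorTherapy ∈ conditioning set.
{PriorTherapy} contains no descendant of Hospital and blocks every backdoor path.
{PriorTherapy} is the unique smallest valid adjustment set.

{PriorTherapy}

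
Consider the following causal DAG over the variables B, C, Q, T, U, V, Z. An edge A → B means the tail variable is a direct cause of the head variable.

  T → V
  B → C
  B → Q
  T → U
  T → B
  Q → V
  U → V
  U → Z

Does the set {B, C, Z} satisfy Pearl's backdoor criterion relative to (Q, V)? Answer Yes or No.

Yes

Backdoor paths from Q to V (paths whose first edge points into Q):
  P1: Q <- B <- T -> U -> V
  P2: Q <- B <- T -> V
Condition 1 (no descendant of Q in the set): holds — descendants of Q are {V}; none are in {B, C, Z}.
Condition 2 (every backdoor path blocked by {B, C, Z}):
  P1: blocked at chain node B ∈ conditioning set.
  P2: blocked at chain node B ∈ conditioning set.
{B, C, Z} satisfies the backdoor criterion.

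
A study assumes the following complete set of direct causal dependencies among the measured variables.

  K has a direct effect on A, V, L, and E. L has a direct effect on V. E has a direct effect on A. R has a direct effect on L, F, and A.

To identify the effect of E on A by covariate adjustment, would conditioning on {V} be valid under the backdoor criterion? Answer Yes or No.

No

Backdoor paths from E to A (paths whose first edge points into E):
  P1: E <- K -> L <- R -> A
  P2: E <- K -> A
  P3: E <- K -> V <- L <- R -> A
Condition 1 (no descendant of E in the set): holds — descendants of E are {A}; none are in {V}.
Condition 2 (every backdoor path blocked by {V}):
  P1: open — collider(s) L are conditioned on (or have a conditioned descendant) and no non-collider on the path is in the set.
  P2: open — no interior node is in the conditioning set.
  P3: open — collider(s) V are conditioned on (or have a conditioned descendant) and no non-collider on the path is in the set.
{V} does not satisfy the backdoor criterion.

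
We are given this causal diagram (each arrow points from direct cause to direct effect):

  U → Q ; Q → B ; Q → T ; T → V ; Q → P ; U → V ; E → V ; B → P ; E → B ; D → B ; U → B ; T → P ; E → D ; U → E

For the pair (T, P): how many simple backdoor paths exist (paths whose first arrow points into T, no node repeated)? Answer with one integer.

7

A backdoor path from T to P is any simple undirected path whose first edge points into T (i.e. leaves T via a parent).
Parents of T: {Q}.
Enumerating:
  P1: T <- Q <- U -> E -> D -> B -> P
  P2: T <- Q <- U -> E -> B -> P
  P3: T <- Q <- U -> V <- E -> D -> B -> P
  P4: T <- Q <- U -> V <- E -> B -> P
  P5: T <- Q <- U -> B -> P
  P6: T <- Q -> B -> P
  P7: T <- Q -> P
That exhausts the simple backdoor paths. Count: 7.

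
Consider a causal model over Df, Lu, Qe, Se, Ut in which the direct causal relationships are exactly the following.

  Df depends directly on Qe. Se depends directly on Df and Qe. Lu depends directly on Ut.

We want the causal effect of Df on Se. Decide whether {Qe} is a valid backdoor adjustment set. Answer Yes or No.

Yes

Backdoor paths from Df to Se (paths whose first edge points into Df):
  P1: Df <- Qe -> Se
Condition 1 (no descendant of Df in the set): holds — descendants of Df are {Se}; none are in {Qe}.
Condition 2 (every backdoor path blocked by {Qe}):
  P1: blocked at fork node Qe ∈ conditioning set.
{Qe} satisfies the backdoor criterion.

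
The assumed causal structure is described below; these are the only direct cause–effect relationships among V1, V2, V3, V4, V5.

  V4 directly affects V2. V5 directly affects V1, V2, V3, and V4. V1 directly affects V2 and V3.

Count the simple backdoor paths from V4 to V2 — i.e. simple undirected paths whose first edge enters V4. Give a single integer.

A backdoor path from V4 to V2 is any simple undirected path whose first edge points into V4 (i.e. leaves V4 via a parent).
Parents of V4: {V5}.
Enumerating:
  P1: V4 <- V5 -> V1 -> V2
  P2: V4 <- V5 -> V2
  P3: V4 <- V5 -> V3 <- V1 -> V2
That exhausts the simple backdoor paths. Count: 3.

3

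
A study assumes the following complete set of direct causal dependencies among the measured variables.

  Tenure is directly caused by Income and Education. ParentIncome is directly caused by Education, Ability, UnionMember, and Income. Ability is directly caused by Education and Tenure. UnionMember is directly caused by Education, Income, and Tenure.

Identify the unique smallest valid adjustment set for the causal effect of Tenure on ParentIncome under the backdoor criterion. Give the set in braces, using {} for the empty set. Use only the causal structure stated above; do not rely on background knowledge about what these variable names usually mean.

{Education, Income}

Variables eligible for adjustment (non-descendants of Tenure, excluding Tenure and ParentIncome): {Education, Income}.
Backdoor paths from Tenure to ParentIncome:
  P1: Tenure <- Income -> UnionMember <- Education -> Ability -> ParentIncome
  P2: Tenure <- Income -> UnionMember <- Education -> ParentIncome
  P3: Tenure <- Income -> UnionMember -> ParentIncome
  P4: Tenure <- Income -> ParentIncome
  P5: Tenure <- Education -> Ability -> ParentIncome
  P6: Tenure <- Education -> UnionMember <- Income -> ParentIncome
  P7: Tenure <- Education -> UnionMember -> ParentIncome
  P8: Tenure <- Education -> ParentIncome
The empty set is not sufficient: P3 (Tenure <- Income -> UnionMember -> ParentIncome) has no collider blocking it and no conditioned non-collider, so it is open.
Try {Education, Income}:
  P1: blocked at fork node Income ∈ conditioning set.
  P2: blocked at fork node Income ∈ conditioning set.
  P3: blocked at fork node Income ∈ conditioning set.
  P4: blocked at fork node Income ∈ conditioning set.
  P5: blocked at fork node Education ∈ conditioning set.
  P6: blocked at fork node Education ∈ conditioning set.
  P7: blocked at fork node Education ∈ conditioning set.
  P8: blocked at fork node Education ∈ conditioning set.
{Education, Income} contains no descendant of Tenure and blocks every backdoor path.
Every element of {Education, Income} is needed (dropping Education leaves P5 open; dropping Income leaves P3 open), so no proper subset is valid.
Among all size-2 subsets of the eligible variables, only {Education, Income} blocks every backdoor path, so it is the unique smallest valid adjustment set.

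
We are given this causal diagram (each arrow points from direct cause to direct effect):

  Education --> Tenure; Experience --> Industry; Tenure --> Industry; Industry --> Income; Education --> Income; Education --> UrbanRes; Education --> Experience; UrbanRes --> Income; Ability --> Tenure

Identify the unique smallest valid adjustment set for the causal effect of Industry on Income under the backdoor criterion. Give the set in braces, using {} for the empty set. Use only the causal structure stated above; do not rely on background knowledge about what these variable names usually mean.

{Education}

Variables eligible for adjustment (non-descendants of Industry, excluding Industry and Income): {Ability, Education, Experience, Tenure, UrbanRes}.
Backdoor paths from Industry to Income:
  P1: Industry <- Experience <- Education -> UrbanRes -> Income
  P2: Industry <- Experience <- Education -> Income
  P3: Industry <- Tenure <- Education -> UrbanRes -> Income
  P4: Industry <- Tenure <- Education -> Income
The empty set is not sufficient: P1 (Industry <- Experience <- Education -> UrbanRes -> Income) has no collider blocking it and no conditioned non-collider, so it is open.
Try {Education}:
  P1: blocked at fork node Education ∈ conditioning set.
  P2: blocked at fork node Education ∈ conditioning set.
  P3: blocked at fork node Education ∈ conditioning set.
  P4: blocked at fork node Education ∈ conditioning set.
{Education} contains no descendant of Industry and blocks every backdoor path.
No other singleton works — e.g. {Ability} leaves P1 open — so {Education} is the unique smallest valid adjustment set.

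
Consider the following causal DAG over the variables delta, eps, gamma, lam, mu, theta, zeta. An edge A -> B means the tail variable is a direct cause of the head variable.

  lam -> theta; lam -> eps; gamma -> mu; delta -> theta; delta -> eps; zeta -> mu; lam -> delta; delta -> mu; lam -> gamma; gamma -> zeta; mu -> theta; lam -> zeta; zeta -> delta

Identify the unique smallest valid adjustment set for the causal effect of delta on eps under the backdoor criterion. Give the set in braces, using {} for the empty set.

{lam}

Variables eligible for adjustment (non-descendants of delta, excluding delta and eps): {gamma, lam, zeta}.
Backdoor paths from delta to eps:
  P1: delta <- lam -> eps
  P2: delta <- zeta <- lam -> eps
  P3: delta <- zeta <- gamma <- lam -> eps
  P4: delta <- zeta <- gamma -> mu -> theta <- lam -> eps
  P5: delta <- zeta -> mu <- gamma <- lam -> eps
  P6: delta <- zeta -> mu -> theta <- lam -> eps
The empty set is not sufficient: P1 (delta <- lam -> eps) has no collider blocking it and no conditioned non-collider, so it is open.
Try {lam}:
  P1: blocked at fork node lam ∈ conditioning set.
  P2: blocked at fork node lam ∈ conditioning set.
  P3: blocked at fork node lam ∈ conditioning set.
  P4: blocked at collider theta (neither it nor any descendant is in the conditioning set).
  P5: blocked at collider mu (neither it nor any descendant is in the conditioning set).
  P6: blocked at collider theta (neither it nor any descendant is in the conditioning set).
{lam} contains no descendant of delta and blocks every backdoor path.
No other singleton works — e.g. {gamma} leaves P1 open — so {lam} is the unique smallest valid adjustment set.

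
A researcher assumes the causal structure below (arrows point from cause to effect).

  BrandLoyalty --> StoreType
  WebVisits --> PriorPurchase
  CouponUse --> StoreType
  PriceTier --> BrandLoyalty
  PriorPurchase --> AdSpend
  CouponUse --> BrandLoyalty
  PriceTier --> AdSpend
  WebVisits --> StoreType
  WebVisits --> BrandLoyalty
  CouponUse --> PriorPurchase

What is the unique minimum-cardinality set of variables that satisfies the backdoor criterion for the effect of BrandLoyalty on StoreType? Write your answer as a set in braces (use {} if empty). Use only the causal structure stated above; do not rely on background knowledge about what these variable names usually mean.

{CouponUse, WebVisits}

Variables eligible for adjustment (non-descendants of BrandLoyalty, excluding BrandLoyalty and StoreType): {AdSpend, CouponUse, PriceTier, PriorPurchase, WebVisits}.
Backdoor paths from BrandLoyalty to StoreType:
  P1: BrandLoyalty <- PriceTier -> AdSpend <- PriorPurchase <- CouponUse -> StoreType
  P2: BrandLoyalty <- PriceTier -> AdSpend <- PriorPurchase <- WebVisits -> StoreType
  P3: BrandLoyalty <- CouponUse -> PriorPurchase <- WebVisits -> StoreType
  P4: BrandLoyalty <- CouponUse -> StoreType
  P5: BrandLoyalty <- WebVisits -> PriorPurchase <- CouponUse -> StoreType
  P6: BrandLoyalty <- WebVisits -> StoreType
The empty set is not sufficient: P4 (BrandLoyalty <- CouponUse -> StoreType) has no collider blocking it and no conditioned non-collider, so it is open.
Try {CouponUse, WebVisits}:
  P1: blocked at collider AdSpend (neither it nor any descendant is in the conditioning set).
  P2: blocked at collider AdSpend (neither it nor any descendant is in the conditioning set).
  P3: blocked at fork node CouponUse ∈ conditioning set.
  P4: blocked at fork node CouponUse ∈ conditioning set.
  P5: blocked at fork node WebVisits ∈ conditioning set.
  P6: blocked at fork node WebVisits ∈ conditioning set.
{CouponUse, WebVisits} contains no descendant of BrandLoyalty and blocks every backdoor path.
Every element of {CouponUse, WebVisits} is needed (dropping CouponUse leaves P4 open; dropping WebVisits leaves P6 open), so no proper subset is valid.
Among all size-2 subsets of the eligible variables, only {CouponUse, WebVisits} blocks every backdoor path, so it is the unique smallest valid adjustment set.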